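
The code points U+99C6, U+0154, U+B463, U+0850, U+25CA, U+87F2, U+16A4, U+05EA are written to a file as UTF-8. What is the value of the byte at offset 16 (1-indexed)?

0x9F

1-indexed offset 16 is 0-indexed offset 15.
U+99C6 → 3-byte form E9 A7 86 at offsets 0–2.
U+0154 → 2-byte form C5 94 at offsets 3–4.
U+B463 → 3-byte form EB 91 A3 at offsets 5–7.
U+0850 → 3-byte form E0 A1 90 at offsets 8–10.
U+25CA → 3-byte form E2 97 8A at offsets 11–13.
U+87F2 → 3-byte form E8 9F B2 at offsets 14–16.
Offset 15 falls in char 6's range; it's byte 2 of E8 9F B2 = 0x9F.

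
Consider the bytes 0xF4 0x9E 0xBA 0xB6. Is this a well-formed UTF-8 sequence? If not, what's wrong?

Leading byte 0xF4 = 11110100 → 4-byte form.
Payload = 0x11EEB6, which exceeds U+10FFFF, the maximum Unicode code point. (Leading bytes F5–FF, or F4 followed by ≥ 0x90, are invalid.)

invalid (encodes a value above U+10FFFF)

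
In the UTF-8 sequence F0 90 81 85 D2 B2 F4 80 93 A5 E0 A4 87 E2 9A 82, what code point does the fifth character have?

U+2682

Offset 0: leading byte 0xF0 = 11110000 → 4-byte char #1 = F0 90 81 85.
Offset 4: leading byte 0xD2 = 11010010 → 2-byte char #2 = D2 B2.
Offset 6: leading byte 0xF4 = 11110100 → 4-byte char #3 = F4 80 93 A5.
Offset 10: leading byte 0xE0 = 11100000 → 3-byte char #4 = E0 A4 87.
Offset 13: leading byte 0xE2 = 11100010 → 3-byte char #5 = E2 9A 82.
Leading byte 0xE2 = 11100010 matches 1110xxxx → 3-byte sequence.
Byte 1: 0xE2 = 11100010, payload 0010 (4 bits).
Byte 2: 0x9A = 10011010 (10xxxxxx ✓), payload 011010.
Byte 3: 0x82 = 10000010 (10xxxxxx ✓), payload 000010.
Concatenate: 0010011010000010 = 0x2682 (16 bits → U+2682).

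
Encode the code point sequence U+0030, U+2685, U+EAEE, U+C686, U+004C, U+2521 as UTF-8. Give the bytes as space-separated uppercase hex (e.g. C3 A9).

30 E2 9A 85 EE AB AE EC 9A 86 4C E2 94 A1

U+0030: 1-byte form → 30.
U+2685: 3-byte form → E2 9A 85.
U+EAEE: 3-byte form → EE AB AE.
U+C686: 3-byte form → EC 9A 86.
U+004C: 1-byte form → 4C.
U+2521: 3-byte form → E2 94 A1.
Concatenated (14 bytes): 30 E2 9A 85 EE AB AE EC 9A 86 4C E2 94 A1.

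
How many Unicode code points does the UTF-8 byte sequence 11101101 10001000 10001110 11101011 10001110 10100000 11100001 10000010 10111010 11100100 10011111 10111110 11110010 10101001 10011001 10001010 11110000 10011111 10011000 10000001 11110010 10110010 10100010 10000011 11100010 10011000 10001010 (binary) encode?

Byte at offset 0: 0xED = 11101101 → 3-byte char (#1). Advance 3.
Byte at offset 3: 0xEB = 11101011 → 3-byte char (#2). Advance 3.
Byte at offset 6: 0xE1 = 11100001 → 3-byte char (#3). Advance 3.
Byte at offset 9: 0xE4 = 11100100 → 3-byte char (#4). Advance 3.
Byte at offset 12: 0xF2 = 11110010 → 4-byte char (#5). Advance 4.
Byte at offset 16: 0xF0 = 11110000 → 4-byte char (#6). Advance 4.
Byte at offset 20: 0xF2 = 11110010 → 4-byte char (#7). Advance 4.
Byte at offset 24: 0xE2 = 11100010 → 3-byte char (#8). Advance 3.
Reached end at offset 27 after 8 code points.

8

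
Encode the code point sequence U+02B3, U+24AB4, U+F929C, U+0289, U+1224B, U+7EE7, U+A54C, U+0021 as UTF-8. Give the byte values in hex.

CA B3 F0 A4 AA B4 F3 B9 8A 9C CA 89 F0 92 89 8B E7 BB A7 EA 95 8C 21

U+02B3: 2-byte form → CA B3.
U+24AB4: 4-byte form → F0 A4 AA B4.
U+F929C: 4-byte form → F3 B9 8A 9C.
U+0289: 2-byte form → CA 89.
U+1224B: 4-byte form → F0 92 89 8B.
U+7EE7: 3-byte form → E7 BB A7.
U+A54C: 3-byte form → EA 95 8C.
U+0021: 1-byte form → 21.
Concatenated (23 bytes): CA B3 F0 A4 AA B4 F3 B9 8A 9C CA 89 F0 92 89 8B E7 BB A7 EA 95 8C 21.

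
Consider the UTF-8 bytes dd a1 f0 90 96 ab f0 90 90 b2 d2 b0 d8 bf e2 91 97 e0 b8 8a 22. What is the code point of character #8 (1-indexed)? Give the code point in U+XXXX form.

U+0022

Offset 0: leading byte 0xDD = 11011101 → 2-byte char #1 = DD A1.
Offset 2: leading byte 0xF0 = 11110000 → 4-byte char #2 = F0 90 96 AB.
Offset 6: leading byte 0xF0 = 11110000 → 4-byte char #3 = F0 90 90 B2.
Offset 10: leading byte 0xD2 = 11010010 → 2-byte char #4 = D2 B0.
Offset 12: leading byte 0xD8 = 11011000 → 2-byte char #5 = D8 BF.
Offset 14: leading byte 0xE2 = 11100010 → 3-byte char #6 = E2 91 97.
Offset 17: leading byte 0xE0 = 11100000 → 3-byte char #7 = E0 B8 8A.
Offset 20: leading byte 0x22 = 00100010 → 1-byte char #8 = 22.
Leading byte 0x22 = 00100010 matches 0xxxxxxx → 1-byte sequence.
Byte 1: 0x22 = 00100010, payload 0100010 (7 bits).
Concatenate: 0100010 = 0x22 (7 bits → U+0022).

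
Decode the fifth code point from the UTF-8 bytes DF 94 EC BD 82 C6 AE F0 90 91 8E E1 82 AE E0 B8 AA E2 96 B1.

Offset 0: leading byte 0xDF = 11011111 → 2-byte char #1 = DF 94.
Offset 2: leading byte 0xEC = 11101100 → 3-byte char #2 = EC BD 82.
Offset 5: leading byte 0xC6 = 11000110 → 2-byte char #3 = C6 AE.
Offset 7: leading byte 0xF0 = 11110000 → 4-byte char #4 = F0 90 91 8E.
Offset 11: leading byte 0xE1 = 11100001 → 3-byte char #5 = E1 82 AE.
Leading byte 0xE1 = 11100001 matches 1110xxxx → 3-byte sequence.
Byte 1: 0xE1 = 11100001, payload 0001 (4 bits).
Byte 2: 0x82 = 10000010 (10xxxxxx ✓), payload 000010.
Byte 3: 0xAE = 10101110 (10xxxxxx ✓), payload 101110.
Concatenate: 0001000010101110 = 0x10AE (16 bits → U+10AE).

U+10AE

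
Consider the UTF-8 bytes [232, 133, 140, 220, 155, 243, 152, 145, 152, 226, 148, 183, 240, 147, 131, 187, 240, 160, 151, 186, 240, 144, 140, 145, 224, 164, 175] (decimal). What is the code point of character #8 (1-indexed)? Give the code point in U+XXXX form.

U+092F

Offset 0: leading byte 0xE8 = 11101000 → 3-byte char #1 = E8 85 8C.
Offset 3: leading byte 0xDC = 11011100 → 2-byte char #2 = DC 9B.
Offset 5: leading byte 0xF3 = 11110011 → 4-byte char #3 = F3 98 91 98.
Offset 9: leading byte 0xE2 = 11100010 → 3-byte char #4 = E2 94 B7.
Offset 12: leading byte 0xF0 = 11110000 → 4-byte char #5 = F0 93 83 BB.
Offset 16: leading byte 0xF0 = 11110000 → 4-byte char #6 = F0 A0 97 BA.
Offset 20: leading byte 0xF0 = 11110000 → 4-byte char #7 = F0 90 8C 91.
Offset 24: leading byte 0xE0 = 11100000 → 3-byte char #8 = E0 A4 AF.
Leading byte 0xE0 = 11100000 matches 1110xxxx → 3-byte sequence.
Byte 1: 0xE0 = 11100000, payload 0000 (4 bits).
Byte 2: 0xA4 = 10100100 (10xxxxxx ✓), payload 100100.
Byte 3: 0xAF = 10101111 (10xxxxxx ✓), payload 101111.
Concatenate: 0000100100101111 = 0x92F (16 bits → U+092F).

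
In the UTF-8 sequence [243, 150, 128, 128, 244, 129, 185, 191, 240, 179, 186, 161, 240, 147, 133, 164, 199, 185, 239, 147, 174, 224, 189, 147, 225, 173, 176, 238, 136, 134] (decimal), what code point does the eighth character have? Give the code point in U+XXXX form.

U+1B70

Offset 0: leading byte 0xF3 = 11110011 → 4-byte char #1 = F3 96 80 80.
Offset 4: leading byte 0xF4 = 11110100 → 4-byte char #2 = F4 81 B9 BF.
Offset 8: leading byte 0xF0 = 11110000 → 4-byte char #3 = F0 B3 BA A1.
Offset 12: leading byte 0xF0 = 11110000 → 4-byte char #4 = F0 93 85 A4.
Offset 16: leading byte 0xC7 = 11000111 → 2-byte char #5 = C7 B9.
Offset 18: leading byte 0xEF = 11101111 → 3-byte char #6 = EF 93 AE.
Offset 21: leading byte 0xE0 = 11100000 → 3-byte char #7 = E0 BD 93.
Offset 24: leading byte 0xE1 = 11100001 → 3-byte char #8 = E1 AD B0.
Leading byte 0xE1 = 11100001 matches 1110xxxx → 3-byte sequence.
Byte 1: 0xE1 = 11100001, payload 0001 (4 bits).
Byte 2: 0xAD = 10101101 (10xxxxxx ✓), payload 101101.
Byte 3: 0xB0 = 10110000 (10xxxxxx ✓), payload 110000.
Concatenate: 0001101101110000 = 0x1B70 (16 bits → U+1B70).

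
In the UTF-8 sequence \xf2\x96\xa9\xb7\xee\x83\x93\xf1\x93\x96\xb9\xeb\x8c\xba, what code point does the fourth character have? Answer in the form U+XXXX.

Offset 0: leading byte 0xF2 = 11110010 → 4-byte char #1 = F2 96 A9 B7.
Offset 4: leading byte 0xEE = 11101110 → 3-byte char #2 = EE 83 93.
Offset 7: leading byte 0xF1 = 11110001 → 4-byte char #3 = F1 93 96 B9.
Offset 11: leading byte 0xEB = 11101011 → 3-byte char #4 = EB 8C BA.
Leading byte 0xEB = 11101011 matches 1110xxxx → 3-byte sequence.
Byte 1: 0xEB = 11101011, payload 1011 (4 bits).
Byte 2: 0x8C = 10001100 (10xxxxxx ✓), payload 001100.
Byte 3: 0xBA = 10111010 (10xxxxxx ✓), payload 111010.
Concatenate: 1011001100111010 = 0xB33A (16 bits → U+B33A).

U+B33A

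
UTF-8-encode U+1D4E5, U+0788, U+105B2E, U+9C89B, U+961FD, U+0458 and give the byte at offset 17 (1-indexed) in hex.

0x87

1-indexed offset 17 is 0-indexed offset 16.
U+1D4E5 → 4-byte form F0 9D 93 A5 at offsets 0–3.
U+0788 → 2-byte form DE 88 at offsets 4–5.
U+105B2E → 4-byte form F4 85 AC AE at offsets 6–9.
U+9C89B → 4-byte form F2 9C A2 9B at offsets 10–13.
U+961FD → 4-byte form F2 96 87 BD at offsets 14–17.
Offset 16 falls in char 5's range; it's byte 3 of F2 96 87 BD = 0x87.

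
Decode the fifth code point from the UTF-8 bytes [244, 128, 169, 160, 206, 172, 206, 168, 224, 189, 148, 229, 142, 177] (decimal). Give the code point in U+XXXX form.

U+53B1

Offset 0: leading byte 0xF4 = 11110100 → 4-byte char #1 = F4 80 A9 A0.
Offset 4: leading byte 0xCE = 11001110 → 2-byte char #2 = CE AC.
Offset 6: leading byte 0xCE = 11001110 → 2-byte char #3 = CE A8.
Offset 8: leading byte 0xE0 = 11100000 → 3-byte char #4 = E0 BD 94.
Offset 11: leading byte 0xE5 = 11100101 → 3-byte char #5 = E5 8E B1.
Leading byte 0xE5 = 11100101 matches 1110xxxx → 3-byte sequence.
Byte 1: 0xE5 = 11100101, payload 0101 (4 bits).
Byte 2: 0x8E = 10001110 (10xxxxxx ✓), payload 001110.
Byte 3: 0xB1 = 10110001 (10xxxxxx ✓), payload 110001.
Concatenate: 0101001110110001 = 0x53B1 (16 bits → U+53B1).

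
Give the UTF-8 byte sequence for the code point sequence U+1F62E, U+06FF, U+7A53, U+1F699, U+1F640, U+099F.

U+1F62E: 4-byte form → F0 9F 98 AE.
U+06FF: 2-byte form → DB BF.
U+7A53: 3-byte form → E7 A9 93.
U+1F699: 4-byte form → F0 9F 9A 99.
U+1F640: 4-byte form → F0 9F 99 80.
U+099F: 3-byte form → E0 A6 9F.
Concatenated (20 bytes): F0 9F 98 AE DB BF E7 A9 93 F0 9F 9A 99 F0 9F 99 80 E0 A6 9F.

F0 9F 98 AE DB BF E7 A9 93 F0 9F 9A 99 F0 9F 99 80 E0 A6 9F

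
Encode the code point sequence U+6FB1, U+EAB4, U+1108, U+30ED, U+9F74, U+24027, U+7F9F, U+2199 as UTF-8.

U+6FB1: 3-byte form → E6 BE B1.
U+EAB4: 3-byte form → EE AA B4.
U+1108: 3-byte form → E1 84 88.
U+30ED: 3-byte form → E3 83 AD.
U+9F74: 3-byte form → E9 BD B4.
U+24027: 4-byte form → F0 A4 80 A7.
U+7F9F: 3-byte form → E7 BE 9F.
U+2199: 3-byte form → E2 86 99.
Concatenated (25 bytes): E6 BE B1 EE AA B4 E1 84 88 E3 83 AD E9 BD B4 F0 A4 80 A7 E7 BE 9F E2 86 99.

E6 BE B1 EE AA B4 E1 84 88 E3 83 AD E9 BD B4 F0 A4 80 A7 E7 BE 9F E2 86 99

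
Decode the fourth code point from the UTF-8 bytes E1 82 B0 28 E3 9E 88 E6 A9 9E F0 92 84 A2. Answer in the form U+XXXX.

U+6A5E

Offset 0: leading byte 0xE1 = 11100001 → 3-byte char #1 = E1 82 B0.
Offset 3: leading byte 0x28 = 00101000 → 1-byte char #2 = 28.
Offset 4: leading byte 0xE3 = 11100011 → 3-byte char #3 = E3 9E 88.
Offset 7: leading byte 0xE6 = 11100110 → 3-byte char #4 = E6 A9 9E.
Leading byte 0xE6 = 11100110 matches 1110xxxx → 3-byte sequence.
Byte 1: 0xE6 = 11100110, payload 0110 (4 bits).
Byte 2: 0xA9 = 10101001 (10xxxxxx ✓), payload 101001.
Byte 3: 0x9E = 10011110 (10xxxxxx ✓), payload 011110.
Concatenate: 0110101001011110 = 0x6A5E (16 bits → U+6A5E).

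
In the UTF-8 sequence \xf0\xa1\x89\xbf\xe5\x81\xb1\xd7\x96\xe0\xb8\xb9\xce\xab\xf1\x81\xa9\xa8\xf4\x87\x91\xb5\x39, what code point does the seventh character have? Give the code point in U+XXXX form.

U+107475

Offset 0: leading byte 0xF0 = 11110000 → 4-byte char #1 = F0 A1 89 BF.
Offset 4: leading byte 0xE5 = 11100101 → 3-byte char #2 = E5 81 B1.
Offset 7: leading byte 0xD7 = 11010111 → 2-byte char #3 = D7 96.
Offset 9: leading byte 0xE0 = 11100000 → 3-byte char #4 = E0 B8 B9.
Offset 12: leading byte 0xCE = 11001110 → 2-byte char #5 = CE AB.
Offset 14: leading byte 0xF1 = 11110001 → 4-byte char #6 = F1 81 A9 A8.
Offset 18: leading byte 0xF4 = 11110100 → 4-byte char #7 = F4 87 91 B5.
Leading byte 0xF4 = 11110100 matches 11110xxx → 4-byte sequence.
Byte 1: 0xF4 = 11110100, payload 100 (3 bits).
Byte 2: 0x87 = 10000111 (10xxxxxx ✓), payload 000111.
Byte 3: 0x91 = 10010001 (10xxxxxx ✓), payload 010001.
Byte 4: 0xB5 = 10110101 (10xxxxxx ✓), payload 110101.
Concatenate: 100000111010001110101 = 0x107475 (21 bits → U+107475).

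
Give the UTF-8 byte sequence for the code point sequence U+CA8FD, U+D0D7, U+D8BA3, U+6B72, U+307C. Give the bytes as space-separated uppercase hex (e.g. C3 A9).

U+CA8FD: 4-byte form → F3 8A A3 BD.
U+D0D7: 3-byte form → ED 83 97.
U+D8BA3: 4-byte form → F3 98 AE A3.
U+6B72: 3-byte form → E6 AD B2.
U+307C: 3-byte form → E3 81 BC.
Concatenated (17 bytes): F3 8A A3 BD ED 83 97 F3 98 AE A3 E6 AD B2 E3 81 BC.

F3 8A A3 BD ED 83 97 F3 98 AE A3 E6 AD B2 E3 81 BC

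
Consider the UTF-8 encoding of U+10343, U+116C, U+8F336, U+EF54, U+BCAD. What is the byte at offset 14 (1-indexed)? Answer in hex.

0x94

1-indexed offset 14 is 0-indexed offset 13.
U+10343 → 4-byte form F0 90 8D 83 at offsets 0–3.
U+116C → 3-byte form E1 85 AC at offsets 4–6.
U+8F336 → 4-byte form F2 8F 8C B6 at offsets 7–10.
U+EF54 → 3-byte form EE BD 94 at offsets 11–13.
Offset 13 falls in char 4's range; it's byte 3 of EE BD 94 = 0x94.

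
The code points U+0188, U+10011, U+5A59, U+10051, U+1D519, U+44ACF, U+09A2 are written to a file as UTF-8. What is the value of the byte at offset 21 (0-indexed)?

U+0188 → 2-byte form C6 88 at offsets 0–1.
U+10011 → 4-byte form F0 90 80 91 at offsets 2–5.
U+5A59 → 3-byte form E5 A9 99 at offsets 6–8.
U+10051 → 4-byte form F0 90 81 91 at offsets 9–12.
U+1D519 → 4-byte form F0 9D 94 99 at offsets 13–16.
U+44ACF → 4-byte form F1 84 AB 8F at offsets 17–20.
U+09A2 → 3-byte form E0 A6 A2 at offsets 21–23.
Offset 21 falls in char 7's range; it's byte 1 of E0 A6 A2 = 0xE0.

0xE0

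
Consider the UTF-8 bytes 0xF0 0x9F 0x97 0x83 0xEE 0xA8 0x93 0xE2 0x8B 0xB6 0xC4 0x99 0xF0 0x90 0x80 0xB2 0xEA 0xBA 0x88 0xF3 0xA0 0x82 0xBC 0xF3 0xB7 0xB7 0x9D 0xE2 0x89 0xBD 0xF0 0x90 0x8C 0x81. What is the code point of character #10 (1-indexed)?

Offset 0: leading byte 0xF0 = 11110000 → 4-byte char #1 = F0 9F 97 83.
Offset 4: leading byte 0xEE = 11101110 → 3-byte char #2 = EE A8 93.
Offset 7: leading byte 0xE2 = 11100010 → 3-byte char #3 = E2 8B B6.
Offset 10: leading byte 0xC4 = 11000100 → 2-byte char #4 = C4 99.
Offset 12: leading byte 0xF0 = 11110000 → 4-byte char #5 = F0 90 80 B2.
Offset 16: leading byte 0xEA = 11101010 → 3-byte char #6 = EA BA 88.
Offset 19: leading byte 0xF3 = 11110011 → 4-byte char #7 = F3 A0 82 BC.
Offset 23: leading byte 0xF3 = 11110011 → 4-byte char #8 = F3 B7 B7 9D.
Offset 27: leading byte 0xE2 = 11100010 → 3-byte char #9 = E2 89 BD.
Offset 30: leading byte 0xF0 = 11110000 → 4-byte char #10 = F0 90 8C 81.
Leading byte 0xF0 = 11110000 matches 11110xxx → 4-byte sequence.
Byte 1: 0xF0 = 11110000, payload 000 (3 bits).
Byte 2: 0x90 = 10010000 (10xxxxxx ✓), payload 010000.
Byte 3: 0x8C = 10001100 (10xxxxxx ✓), payload 001100.
Byte 4: 0x81 = 10000001 (10xxxxxx ✓), payload 000001.
Concatenate: 000010000001100000001 = 0x10301 (21 bits → U+10301).

U+10301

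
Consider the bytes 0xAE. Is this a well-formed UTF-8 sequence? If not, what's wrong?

Byte 0xAE = 10101110 has the form 10xxxxxx — a continuation byte — but there is no preceding leading byte.

invalid (continuation byte with no leading byte)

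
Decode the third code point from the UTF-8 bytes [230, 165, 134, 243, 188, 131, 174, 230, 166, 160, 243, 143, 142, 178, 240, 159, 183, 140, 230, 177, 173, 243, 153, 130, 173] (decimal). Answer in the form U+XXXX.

U+69A0

Offset 0: leading byte 0xE6 = 11100110 → 3-byte char #1 = E6 A5 86.
Offset 3: leading byte 0xF3 = 11110011 → 4-byte char #2 = F3 BC 83 AE.
Offset 7: leading byte 0xE6 = 11100110 → 3-byte char #3 = E6 A6 A0.
Leading byte 0xE6 = 11100110 matches 1110xxxx → 3-byte sequence.
Byte 1: 0xE6 = 11100110, payload 0110 (4 bits).
Byte 2: 0xA6 = 10100110 (10xxxxxx ✓), payload 100110.
Byte 3: 0xA0 = 10100000 (10xxxxxx ✓), payload 100000.
Concatenate: 0110100110100000 = 0x69A0 (16 bits → U+69A0).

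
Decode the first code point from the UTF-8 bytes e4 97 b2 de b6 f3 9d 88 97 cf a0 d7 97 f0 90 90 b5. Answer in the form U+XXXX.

U+45F2

Offset 0: leading byte 0xE4 = 11100100 → 3-byte char #1 = E4 97 B2.
Leading byte 0xE4 = 11100100 matches 1110xxxx → 3-byte sequence.
Byte 1: 0xE4 = 11100100, payload 0100 (4 bits).
Byte 2: 0x97 = 10010111 (10xxxxxx ✓), payload 010111.
Byte 3: 0xB2 = 10110010 (10xxxxxx ✓), payload 110010.
Concatenate: 0100010111110010 = 0x45F2 (16 bits → U+45F2).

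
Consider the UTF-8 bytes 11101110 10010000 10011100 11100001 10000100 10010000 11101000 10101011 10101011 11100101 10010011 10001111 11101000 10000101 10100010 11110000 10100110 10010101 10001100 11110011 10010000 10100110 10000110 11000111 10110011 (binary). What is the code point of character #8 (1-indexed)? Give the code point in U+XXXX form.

Offset 0: leading byte 0xEE = 11101110 → 3-byte char #1 = EE 90 9C.
Offset 3: leading byte 0xE1 = 11100001 → 3-byte char #2 = E1 84 90.
Offset 6: leading byte 0xE8 = 11101000 → 3-byte char #3 = E8 AB AB.
Offset 9: leading byte 0xE5 = 11100101 → 3-byte char #4 = E5 93 8F.
Offset 12: leading byte 0xE8 = 11101000 → 3-byte char #5 = E8 85 A2.
Offset 15: leading byte 0xF0 = 11110000 → 4-byte char #6 = F0 A6 95 8C.
Offset 19: leading byte 0xF3 = 11110011 → 4-byte char #7 = F3 90 A6 86.
Offset 23: leading byte 0xC7 = 11000111 → 2-byte char #8 = C7 B3.
Leading byte 0xC7 = 11000111 matches 110xxxxx → 2-byte sequence.
Byte 1: 0xC7 = 11000111, payload 00111 (5 bits).
Byte 2: 0xB3 = 10110011 (10xxxxxx ✓), payload 110011.
Concatenate: 00111110011 = 0x1F3 (11 bits → U+01F3).

U+01F3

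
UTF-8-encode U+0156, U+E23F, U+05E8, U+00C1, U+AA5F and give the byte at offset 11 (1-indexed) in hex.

0xA9

1-indexed offset 11 is 0-indexed offset 10.
U+0156 → 2-byte form C5 96 at offsets 0–1.
U+E23F → 3-byte form EE 88 BF at offsets 2–4.
U+05E8 → 2-byte form D7 A8 at offsets 5–6.
U+00C1 → 2-byte form C3 81 at offsets 7–8.
U+AA5F → 3-byte form EA A9 9F at offsets 9–11.
Offset 10 falls in char 5's range; it's byte 2 of EA A9 9F = 0xA9.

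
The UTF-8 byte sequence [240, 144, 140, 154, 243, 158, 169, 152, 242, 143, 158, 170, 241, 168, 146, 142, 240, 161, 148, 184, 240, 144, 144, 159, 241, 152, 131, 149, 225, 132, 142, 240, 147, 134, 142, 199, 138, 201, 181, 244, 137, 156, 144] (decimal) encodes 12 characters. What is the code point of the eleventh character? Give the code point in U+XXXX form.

Offset 0: leading byte 0xF0 = 11110000 → 4-byte char #1 = F0 90 8C 9A.
Offset 4: leading byte 0xF3 = 11110011 → 4-byte char #2 = F3 9E A9 98.
Offset 8: leading byte 0xF2 = 11110010 → 4-byte char #3 = F2 8F 9E AA.
Offset 12: leading byte 0xF1 = 11110001 → 4-byte char #4 = F1 A8 92 8E.
Offset 16: leading byte 0xF0 = 11110000 → 4-byte char #5 = F0 A1 94 B8.
Offset 20: leading byte 0xF0 = 11110000 → 4-byte char #6 = F0 90 90 9F.
Offset 24: leading byte 0xF1 = 11110001 → 4-byte char #7 = F1 98 83 95.
Offset 28: leading byte 0xE1 = 11100001 → 3-byte char #8 = E1 84 8E.
Offset 31: leading byte 0xF0 = 11110000 → 4-byte char #9 = F0 93 86 8E.
Offset 35: leading byte 0xC7 = 11000111 → 2-byte char #10 = C7 8A.
Offset 37: leading byte 0xC9 = 11001001 → 2-byte char #11 = C9 B5.
Leading byte 0xC9 = 11001001 matches 110xxxxx → 2-byte sequence.
Byte 1: 0xC9 = 11001001, payload 01001 (5 bits).
Byte 2: 0xB5 = 10110101 (10xxxxxx ✓), payload 110101.
Concatenate: 01001110101 = 0x275 (11 bits → U+0275).

U+0275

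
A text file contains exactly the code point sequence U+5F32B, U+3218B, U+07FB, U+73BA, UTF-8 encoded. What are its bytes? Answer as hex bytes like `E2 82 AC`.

F1 9F 8C AB F0 B2 86 8B DF BB E7 8E BA

U+5F32B: 4-byte form → F1 9F 8C AB.
U+3218B: 4-byte form → F0 B2 86 8B.
U+07FB: 2-byte form → DF BB.
U+73BA: 3-byte form → E7 8E BA.
Concatenated (13 bytes): F1 9F 8C AB F0 B2 86 8B DF BB E7 8E BA.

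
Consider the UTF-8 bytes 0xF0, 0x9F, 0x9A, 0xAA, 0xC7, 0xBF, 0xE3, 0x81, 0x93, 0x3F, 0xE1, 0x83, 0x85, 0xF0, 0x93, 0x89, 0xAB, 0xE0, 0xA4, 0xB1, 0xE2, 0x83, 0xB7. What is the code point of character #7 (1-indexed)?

Offset 0: leading byte 0xF0 = 11110000 → 4-byte char #1 = F0 9F 9A AA.
Offset 4: leading byte 0xC7 = 11000111 → 2-byte char #2 = C7 BF.
Offset 6: leading byte 0xE3 = 11100011 → 3-byte char #3 = E3 81 93.
Offset 9: leading byte 0x3F = 00111111 → 1-byte char #4 = 3F.
Offset 10: leading byte 0xE1 = 11100001 → 3-byte char #5 = E1 83 85.
Offset 13: leading byte 0xF0 = 11110000 → 4-byte char #6 = F0 93 89 AB.
Offset 17: leading byte 0xE0 = 11100000 → 3-byte char #7 = E0 A4 B1.
Leading byte 0xE0 = 11100000 matches 1110xxxx → 3-byte sequence.
Byte 1: 0xE0 = 11100000, payload 0000 (4 bits).
Byte 2: 0xA4 = 10100100 (10xxxxxx ✓), payload 100100.
Byte 3: 0xB1 = 10110001 (10xxxxxx ✓), payload 110001.
Concatenate: 0000100100110001 = 0x931 (16 bits → U+0931).

U+0931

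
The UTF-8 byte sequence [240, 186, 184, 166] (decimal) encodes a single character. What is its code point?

Leading byte 0xF0 = 11110000 matches 11110xxx → 4-byte sequence.
Byte 1: 0xF0 = 11110000, payload 000 (3 bits).
Byte 2: 0xBA = 10111010 (10xxxxxx ✓), payload 111010.
Byte 3: 0xB8 = 10111000 (10xxxxxx ✓), payload 111000.
Byte 4: 0xA6 = 10100110 (10xxxxxx ✓), payload 100110.
Concatenate: 000111010111000100110 = 0x3AE26 (21 bits → U+3AE26).

U+3AE26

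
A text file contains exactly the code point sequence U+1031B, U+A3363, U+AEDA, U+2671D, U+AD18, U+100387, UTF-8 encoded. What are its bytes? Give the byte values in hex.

U+1031B: 4-byte form → F0 90 8C 9B.
U+A3363: 4-byte form → F2 A3 8D A3.
U+AEDA: 3-byte form → EA BB 9A.
U+2671D: 4-byte form → F0 A6 9C 9D.
U+AD18: 3-byte form → EA B4 98.
U+100387: 4-byte form → F4 80 8E 87.
Concatenated (22 bytes): F0 90 8C 9B F2 A3 8D A3 EA BB 9A F0 A6 9C 9D EA B4 98 F4 80 8E 87.

F0 90 8C 9B F2 A3 8D A3 EA BB 9A F0 A6 9C 9D EA B4 98 F4 80 8E 87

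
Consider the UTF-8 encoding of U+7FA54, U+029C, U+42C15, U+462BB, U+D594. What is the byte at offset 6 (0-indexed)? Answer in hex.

U+7FA54 → 4-byte form F1 BF A9 94 at offsets 0–3.
U+029C → 2-byte form CA 9C at offsets 4–5.
U+42C15 → 4-byte form F1 82 B0 95 at offsets 6–9.
Offset 6 falls in char 3's range; it's byte 1 of F1 82 B0 95 = 0xF1.

0xF1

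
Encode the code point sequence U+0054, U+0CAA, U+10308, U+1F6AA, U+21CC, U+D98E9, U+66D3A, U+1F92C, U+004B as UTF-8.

U+0054: 1-byte form → 54.
U+0CAA: 3-byte form → E0 B2 AA.
U+10308: 4-byte form → F0 90 8C 88.
U+1F6AA: 4-byte form → F0 9F 9A AA.
U+21CC: 3-byte form → E2 87 8C.
U+D98E9: 4-byte form → F3 99 A3 A9.
U+66D3A: 4-byte form → F1 A6 B4 BA.
U+1F92C: 4-byte form → F0 9F A4 AC.
U+004B: 1-byte form → 4B.
Concatenated (28 bytes): 54 E0 B2 AA F0 90 8C 88 F0 9F 9A AA E2 87 8C F3 99 A3 A9 F1 A6 B4 BA F0 9F A4 AC 4B.

54 E0 B2 AA F0 90 8C 88 F0 9F 9A AA E2 87 8C F3 99 A3 A9 F1 A6 B4 BA F0 9F A4 AC 4B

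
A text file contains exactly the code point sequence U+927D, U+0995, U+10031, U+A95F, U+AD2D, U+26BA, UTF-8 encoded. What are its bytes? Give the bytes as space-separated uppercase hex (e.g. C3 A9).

U+927D: 3-byte form → E9 89 BD.
U+0995: 3-byte form → E0 A6 95.
U+10031: 4-byte form → F0 90 80 B1.
U+A95F: 3-byte form → EA A5 9F.
U+AD2D: 3-byte form → EA B4 AD.
U+26BA: 3-byte form → E2 9A BA.
Concatenated (19 bytes): E9 89 BD E0 A6 95 F0 90 80 B1 EA A5 9F EA B4 AD E2 9A BA.

E9 89 BD E0 A6 95 F0 90 80 B1 EA A5 9F EA B4 AD E2 9A BA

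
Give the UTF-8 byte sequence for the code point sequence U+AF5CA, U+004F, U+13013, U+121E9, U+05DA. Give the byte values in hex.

F2 AF 97 8A 4F F0 93 80 93 F0 92 87 A9 D7 9A

U+AF5CA: 4-byte form → F2 AF 97 8A.
U+004F: 1-byte form → 4F.
U+13013: 4-byte form → F0 93 80 93.
U+121E9: 4-byte form → F0 92 87 A9.
U+05DA: 2-byte form → D7 9A.
Concatenated (15 bytes): F2 AF 97 8A 4F F0 93 80 93 F0 92 87 A9 D7 9A.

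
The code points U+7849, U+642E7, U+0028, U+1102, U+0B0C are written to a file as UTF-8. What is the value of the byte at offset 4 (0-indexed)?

0xA4

U+7849 → 3-byte form E7 A1 89 at offsets 0–2.
U+642E7 → 4-byte form F1 A4 8B A7 at offsets 3–6.
Offset 4 falls in char 2's range; it's byte 2 of F1 A4 8B A7 = 0xA4.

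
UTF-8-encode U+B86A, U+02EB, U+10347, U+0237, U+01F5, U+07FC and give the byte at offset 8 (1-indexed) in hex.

0x8D

1-indexed offset 8 is 0-indexed offset 7.
U+B86A → 3-byte form EB A1 AA at offsets 0–2.
U+02EB → 2-byte form CB AB at offsets 3–4.
U+10347 → 4-byte form F0 90 8D 87 at offsets 5–8.
Offset 7 falls in char 3's range; it's byte 3 of F0 90 8D 87 = 0x8D.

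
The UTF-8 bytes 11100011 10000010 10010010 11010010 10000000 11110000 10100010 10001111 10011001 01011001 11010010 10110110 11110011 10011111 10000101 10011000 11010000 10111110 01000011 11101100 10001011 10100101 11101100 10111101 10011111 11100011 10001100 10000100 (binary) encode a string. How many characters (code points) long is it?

11

Byte at offset 0: 0xE3 = 11100011 → 3-byte char (#1). Advance 3.
Byte at offset 3: 0xD2 = 11010010 → 2-byte char (#2). Advance 2.
Byte at offset 5: 0xF0 = 11110000 → 4-byte char (#3). Advance 4.
Byte at offset 9: 0x59 = 01011001 → 1-byte char (#4). Advance 1.
Byte at offset 10: 0xD2 = 11010010 → 2-byte char (#5). Advance 2.
Byte at offset 12: 0xF3 = 11110011 → 4-byte char (#6). Advance 4.
Byte at offset 16: 0xD0 = 11010000 → 2-byte char (#7). Advance 2.
Byte at offset 18: 0x43 = 01000011 → 1-byte char (#8). Advance 1.
Byte at offset 19: 0xEC = 11101100 → 3-byte char (#9). Advance 3.
Byte at offset 22: 0xEC = 11101100 → 3-byte char (#10). Advance 3.
Byte at offset 25: 0xE3 = 11100011 → 3-byte char (#11). Advance 3.
Reached end at offset 28 after 11 code points.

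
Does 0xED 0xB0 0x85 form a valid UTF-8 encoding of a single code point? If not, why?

Structurally a 3-byte sequence; payload = 0xDC05.
But 0xDC05 is in U+D800–U+DFFF, the surrogate range. Surrogates are not Unicode scalar values and are forbidden in UTF-8.

invalid (encodes a surrogate (U+D800–U+DFFF))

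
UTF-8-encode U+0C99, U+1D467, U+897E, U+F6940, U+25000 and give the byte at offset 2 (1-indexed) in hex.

1-indexed offset 2 is 0-indexed offset 1.
U+0C99 → 3-byte form E0 B2 99 at offsets 0–2.
Offset 1 falls in char 1's range; it's byte 2 of E0 B2 99 = 0xB2.

0xB2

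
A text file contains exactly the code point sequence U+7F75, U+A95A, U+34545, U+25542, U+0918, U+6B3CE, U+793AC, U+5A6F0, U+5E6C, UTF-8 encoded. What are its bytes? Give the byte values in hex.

E7 BD B5 EA A5 9A F0 B4 95 85 F0 A5 95 82 E0 A4 98 F1 AB 8F 8E F1 B9 8E AC F1 9A 9B B0 E5 B9 AC

U+7F75: 3-byte form → E7 BD B5.
U+A95A: 3-byte form → EA A5 9A.
U+34545: 4-byte form → F0 B4 95 85.
U+25542: 4-byte form → F0 A5 95 82.
U+0918: 3-byte form → E0 A4 98.
U+6B3CE: 4-byte form → F1 AB 8F 8E.
U+793AC: 4-byte form → F1 B9 8E AC.
U+5A6F0: 4-byte form → F1 9A 9B B0.
U+5E6C: 3-byte form → E5 B9 AC.
Concatenated (32 bytes): E7 BD B5 EA A5 9A F0 B4 95 85 F0 A5 95 82 E0 A4 98 F1 AB 8F 8E F1 B9 8E AC F1 9A 9B B0 E5 B9 AC.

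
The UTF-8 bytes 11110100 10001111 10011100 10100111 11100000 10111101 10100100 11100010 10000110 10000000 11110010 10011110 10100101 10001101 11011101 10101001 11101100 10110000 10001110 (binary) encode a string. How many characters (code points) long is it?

Byte at offset 0: 0xF4 = 11110100 → 4-byte char (#1). Advance 4.
Byte at offset 4: 0xE0 = 11100000 → 3-byte char (#2). Advance 3.
Byte at offset 7: 0xE2 = 11100010 → 3-byte char (#3). Advance 3.
Byte at offset 10: 0xF2 = 11110010 → 4-byte char (#4). Advance 4.
Byte at offset 14: 0xDD = 11011101 → 2-byte char (#5). Advance 2.
Byte at offset 16: 0xEC = 11101100 → 3-byte char (#6). Advance 3.
Reached end at offset 19 after 6 code points.

6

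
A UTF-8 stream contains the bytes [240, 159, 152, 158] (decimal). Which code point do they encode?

Leading byte 0xF0 = 11110000 matches 11110xxx → 4-byte sequence.
Byte 1: 0xF0 = 11110000, payload 000 (3 bits).
Byte 2: 0x9F = 10011111 (10xxxxxx ✓), payload 011111.
Byte 3: 0x98 = 10011000 (10xxxxxx ✓), payload 011000.
Byte 4: 0x9E = 10011110 (10xxxxxx ✓), payload 011110.
Concatenate: 000011111011000011110 = 0x1F61E (21 bits → U+1F61E).

U+1F61E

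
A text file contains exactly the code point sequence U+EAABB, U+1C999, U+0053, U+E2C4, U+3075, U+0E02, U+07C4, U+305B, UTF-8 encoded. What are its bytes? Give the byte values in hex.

U+EAABB: 4-byte form → F3 AA AA BB.
U+1C999: 4-byte form → F0 9C A6 99.
U+0053: 1-byte form → 53.
U+E2C4: 3-byte form → EE 8B 84.
U+3075: 3-byte form → E3 81 B5.
U+0E02: 3-byte form → E0 B8 82.
U+07C4: 2-byte form → DF 84.
U+305B: 3-byte form → E3 81 9B.
Concatenated (23 bytes): F3 AA AA BB F0 9C A6 99 53 EE 8B 84 E3 81 B5 E0 B8 82 DF 84 E3 81 9B.

F3 AA AA BB F0 9C A6 99 53 EE 8B 84 E3 81 B5 E0 B8 82 DF 84 E3 81 9B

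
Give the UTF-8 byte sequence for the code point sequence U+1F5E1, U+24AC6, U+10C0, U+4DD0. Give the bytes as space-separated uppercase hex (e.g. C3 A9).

U+1F5E1: 4-byte form → F0 9F 97 A1.
U+24AC6: 4-byte form → F0 A4 AB 86.
U+10C0: 3-byte form → E1 83 80.
U+4DD0: 3-byte form → E4 B7 90.
Concatenated (14 bytes): F0 9F 97 A1 F0 A4 AB 86 E1 83 80 E4 B7 90.

F0 9F 97 A1 F0 A4 AB 86 E1 83 80 E4 B7 90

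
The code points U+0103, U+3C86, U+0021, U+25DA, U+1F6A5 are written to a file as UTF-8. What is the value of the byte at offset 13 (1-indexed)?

1-indexed offset 13 is 0-indexed offset 12.
U+0103 → 2-byte form C4 83 at offsets 0–1.
U+3C86 → 3-byte form E3 B2 86 at offsets 2–4.
U+0021 → 1-byte form 21 at offsets 5–5.
U+25DA → 3-byte form E2 97 9A at offsets 6–8.
U+1F6A5 → 4-byte form F0 9F 9A A5 at offsets 9–12.
Offset 12 falls in char 5's range; it's byte 4 of F0 9F 9A A5 = 0xA5.

0xA5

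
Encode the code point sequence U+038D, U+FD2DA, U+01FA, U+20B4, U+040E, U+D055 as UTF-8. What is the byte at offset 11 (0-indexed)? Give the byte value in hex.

U+038D → 2-byte form CE 8D at offsets 0–1.
U+FD2DA → 4-byte form F3 BD 8B 9A at offsets 2–5.
U+01FA → 2-byte form C7 BA at offsets 6–7.
U+20B4 → 3-byte form E2 82 B4 at offsets 8–10.
U+040E → 2-byte form D0 8E at offsets 11–12.
Offset 11 falls in char 5's range; it's byte 1 of D0 8E = 0xD0.

0xD0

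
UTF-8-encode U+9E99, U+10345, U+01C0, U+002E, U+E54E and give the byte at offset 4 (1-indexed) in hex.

0xF0

1-indexed offset 4 is 0-indexed offset 3.
U+9E99 → 3-byte form E9 BA 99 at offsets 0–2.
U+10345 → 4-byte form F0 90 8D 85 at offsets 3–6.
Offset 3 falls in char 2's range; it's byte 1 of F0 90 8D 85 = 0xF0.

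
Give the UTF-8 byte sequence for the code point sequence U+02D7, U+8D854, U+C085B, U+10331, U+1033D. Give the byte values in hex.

U+02D7: 2-byte form → CB 97.
U+8D854: 4-byte form → F2 8D A1 94.
U+C085B: 4-byte form → F3 80 A1 9B.
U+10331: 4-byte form → F0 90 8C B1.
U+1033D: 4-byte form → F0 90 8C BD.
Concatenated (18 bytes): CB 97 F2 8D A1 94 F3 80 A1 9B F0 90 8C B1 F0 90 8C BD.

CB 97 F2 8D A1 94 F3 80 A1 9B F0 90 8C B1 F0 90 8C BD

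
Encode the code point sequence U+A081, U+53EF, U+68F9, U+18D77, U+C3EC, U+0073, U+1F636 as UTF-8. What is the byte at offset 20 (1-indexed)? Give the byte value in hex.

1-indexed offset 20 is 0-indexed offset 19.
U+A081 → 3-byte form EA 82 81 at offsets 0–2.
U+53EF → 3-byte form E5 8F AF at offsets 3–5.
U+68F9 → 3-byte form E6 A3 B9 at offsets 6–8.
U+18D77 → 4-byte form F0 98 B5 B7 at offsets 9–12.
U+C3EC → 3-byte form EC 8F AC at offsets 13–15.
U+0073 → 1-byte form 73 at offsets 16–16.
U+1F636 → 4-byte form F0 9F 98 B6 at offsets 17–20.
Offset 19 falls in char 7's range; it's byte 3 of F0 9F 98 B6 = 0x98.

0x98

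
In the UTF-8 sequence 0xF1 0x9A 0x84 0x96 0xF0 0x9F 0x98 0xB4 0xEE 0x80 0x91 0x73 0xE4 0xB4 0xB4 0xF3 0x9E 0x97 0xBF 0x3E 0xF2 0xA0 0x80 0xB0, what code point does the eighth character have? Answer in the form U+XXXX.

U+A0030

Offset 0: leading byte 0xF1 = 11110001 → 4-byte char #1 = F1 9A 84 96.
Offset 4: leading byte 0xF0 = 11110000 → 4-byte char #2 = F0 9F 98 B4.
Offset 8: leading byte 0xEE = 11101110 → 3-byte char #3 = EE 80 91.
Offset 11: leading byte 0x73 = 01110011 → 1-byte char #4 = 73.
Offset 12: leading byte 0xE4 = 11100100 → 3-byte char #5 = E4 B4 B4.
Offset 15: leading byte 0xF3 = 11110011 → 4-byte char #6 = F3 9E 97 BF.
Offset 19: leading byte 0x3E = 00111110 → 1-byte char #7 = 3E.
Offset 20: leading byte 0xF2 = 11110010 → 4-byte char #8 = F2 A0 80 B0.
Leading byte 0xF2 = 11110010 matches 11110xxx → 4-byte sequence.
Byte 1: 0xF2 = 11110010, payload 010 (3 bits).
Byte 2: 0xA0 = 10100000 (10xxxxxx ✓), payload 100000.
Byte 3: 0x80 = 10000000 (10xxxxxx ✓), payload 000000.
Byte 4: 0xB0 = 10110000 (10xxxxxx ✓), payload 110000.
Concatenate: 010100000000000110000 = 0xA0030 (21 bits → U+A0030).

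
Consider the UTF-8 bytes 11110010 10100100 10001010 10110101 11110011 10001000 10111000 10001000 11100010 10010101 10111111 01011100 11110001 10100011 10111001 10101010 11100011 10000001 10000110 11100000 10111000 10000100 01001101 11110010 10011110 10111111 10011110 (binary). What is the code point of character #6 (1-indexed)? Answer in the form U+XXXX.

U+3046

Offset 0: leading byte 0xF2 = 11110010 → 4-byte char #1 = F2 A4 8A B5.
Offset 4: leading byte 0xF3 = 11110011 → 4-byte char #2 = F3 88 B8 88.
Offset 8: leading byte 0xE2 = 11100010 → 3-byte char #3 = E2 95 BF.
Offset 11: leading byte 0x5C = 01011100 → 1-byte char #4 = 5C.
Offset 12: leading byte 0xF1 = 11110001 → 4-byte char #5 = F1 A3 B9 AA.
Offset 16: leading byte 0xE3 = 11100011 → 3-byte char #6 = E3 81 86.
Leading byte 0xE3 = 11100011 matches 1110xxxx → 3-byte sequence.
Byte 1: 0xE3 = 11100011, payload 0011 (4 bits).
Byte 2: 0x81 = 10000001 (10xxxxxx ✓), payload 000001.
Byte 3: 0x86 = 10000110 (10xxxxxx ✓), payload 000110.
Concatenate: 0011000001000110 = 0x3046 (16 bits → U+3046).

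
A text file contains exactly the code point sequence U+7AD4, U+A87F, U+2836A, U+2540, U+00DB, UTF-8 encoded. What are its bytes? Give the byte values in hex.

U+7AD4: 3-byte form → E7 AB 94.
U+A87F: 3-byte form → EA A1 BF.
U+2836A: 4-byte form → F0 A8 8D AA.
U+2540: 3-byte form → E2 95 80.
U+00DB: 2-byte form → C3 9B.
Concatenated (15 bytes): E7 AB 94 EA A1 BF F0 A8 8D AA E2 95 80 C3 9B.

E7 AB 94 EA A1 BF F0 A8 8D AA E2 95 80 C3 9B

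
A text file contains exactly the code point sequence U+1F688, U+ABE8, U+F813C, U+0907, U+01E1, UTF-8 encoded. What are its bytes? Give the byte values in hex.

F0 9F 9A 88 EA AF A8 F3 B8 84 BC E0 A4 87 C7 A1

U+1F688: 4-byte form → F0 9F 9A 88.
U+ABE8: 3-byte form → EA AF A8.
U+F813C: 4-byte form → F3 B8 84 BC.
U+0907: 3-byte form → E0 A4 87.
U+01E1: 2-byte form → C7 A1.
Concatenated (16 bytes): F0 9F 9A 88 EA AF A8 F3 B8 84 BC E0 A4 87 C7 A1.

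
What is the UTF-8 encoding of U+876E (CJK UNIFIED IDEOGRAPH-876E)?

E8 9D AE

U+876E = 0x876E = 34670 decimal. In range U+0800–U+FFFF → 3-byte form: 1110xxxx 10xxxxxx 10xxxxxx.
Binary (16 bits): 1000011101101110.
Split 4+6+6: 1000 | 011101 | 101110.
Byte 1: 11101000 = 0xE8.
Byte 2: 10011101 = 0x9D.
Byte 3: 10101110 = 0xAE.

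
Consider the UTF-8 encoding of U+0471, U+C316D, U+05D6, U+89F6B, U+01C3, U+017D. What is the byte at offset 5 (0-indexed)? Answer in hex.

U+0471 → 2-byte form D1 B1 at offsets 0–1.
U+C316D → 4-byte form F3 83 85 AD at offsets 2–5.
Offset 5 falls in char 2's range; it's byte 4 of F3 83 85 AD = 0xAD.

0xAD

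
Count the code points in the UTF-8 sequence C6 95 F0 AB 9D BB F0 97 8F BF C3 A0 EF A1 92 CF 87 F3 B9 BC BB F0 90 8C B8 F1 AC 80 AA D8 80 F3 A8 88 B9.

Byte at offset 0: 0xC6 = 11000110 → 2-byte char (#1). Advance 2.
Byte at offset 2: 0xF0 = 11110000 → 4-byte char (#2). Advance 4.
Byte at offset 6: 0xF0 = 11110000 → 4-byte char (#3). Advance 4.
Byte at offset 10: 0xC3 = 11000011 → 2-byte char (#4). Advance 2.
Byte at offset 12: 0xEF = 11101111 → 3-byte char (#5). Advance 3.
Byte at offset 15: 0xCF = 11001111 → 2-byte char (#6). Advance 2.
Byte at offset 17: 0xF3 = 11110011 → 4-byte char (#7). Advance 4.
Byte at offset 21: 0xF0 = 11110000 → 4-byte char (#8). Advance 4.
Byte at offset 25: 0xF1 = 11110001 → 4-byte char (#9). Advance 4.
Byte at offset 29: 0xD8 = 11011000 → 2-byte char (#10). Advance 2.
Byte at offset 31: 0xF3 = 11110011 → 4-byte char (#11). Advance 4.
Reached end at offset 35 after 11 code points.

11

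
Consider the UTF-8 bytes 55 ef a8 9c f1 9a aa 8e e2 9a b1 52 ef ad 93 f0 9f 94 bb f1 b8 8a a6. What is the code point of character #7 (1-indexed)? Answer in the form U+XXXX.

U+1F53B

Offset 0: leading byte 0x55 = 01010101 → 1-byte char #1 = 55.
Offset 1: leading byte 0xEF = 11101111 → 3-byte char #2 = EF A8 9C.
Offset 4: leading byte 0xF1 = 11110001 → 4-byte char #3 = F1 9A AA 8E.
Offset 8: leading byte 0xE2 = 11100010 → 3-byte char #4 = E2 9A B1.
Offset 11: leading byte 0x52 = 01010010 → 1-byte char #5 = 52.
Offset 12: leading byte 0xEF = 11101111 → 3-byte char #6 = EF AD 93.
Offset 15: leading byte 0xF0 = 11110000 → 4-byte char #7 = F0 9F 94 BB.
Leading byte 0xF0 = 11110000 matches 11110xxx → 4-byte sequence.
Byte 1: 0xF0 = 11110000, payload 000 (3 bits).
Byte 2: 0x9F = 10011111 (10xxxxxx ✓), payload 011111.
Byte 3: 0x94 = 10010100 (10xxxxxx ✓), payload 010100.
Byte 4: 0xBB = 10111011 (10xxxxxx ✓), payload 111011.
Concatenate: 000011111010100111011 = 0x1F53B (21 bits → U+1F53B).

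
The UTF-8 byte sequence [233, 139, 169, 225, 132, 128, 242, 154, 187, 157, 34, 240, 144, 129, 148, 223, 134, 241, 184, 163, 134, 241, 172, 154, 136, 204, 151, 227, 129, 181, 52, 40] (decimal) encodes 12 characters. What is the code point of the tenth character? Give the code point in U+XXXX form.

Offset 0: leading byte 0xE9 = 11101001 → 3-byte char #1 = E9 8B A9.
Offset 3: leading byte 0xE1 = 11100001 → 3-byte char #2 = E1 84 80.
Offset 6: leading byte 0xF2 = 11110010 → 4-byte char #3 = F2 9A BB 9D.
Offset 10: leading byte 0x22 = 00100010 → 1-byte char #4 = 22.
Offset 11: leading byte 0xF0 = 11110000 → 4-byte char #5 = F0 90 81 94.
Offset 15: leading byte 0xDF = 11011111 → 2-byte char #6 = DF 86.
Offset 17: leading byte 0xF1 = 11110001 → 4-byte char #7 = F1 B8 A3 86.
Offset 21: leading byte 0xF1 = 11110001 → 4-byte char #8 = F1 AC 9A 88.
Offset 25: leading byte 0xCC = 11001100 → 2-byte char #9 = CC 97.
Offset 27: leading byte 0xE3 = 11100011 → 3-byte char #10 = E3 81 B5.
Leading byte 0xE3 = 11100011 matches 1110xxxx → 3-byte sequence.
Byte 1: 0xE3 = 11100011, payload 0011 (4 bits).
Byte 2: 0x81 = 10000001 (10xxxxxx ✓), payload 000001.
Byte 3: 0xB5 = 10110101 (10xxxxxx ✓), payload 110101.
Concatenate: 0011000001110101 = 0x3075 (16 bits → U+3075).

U+3075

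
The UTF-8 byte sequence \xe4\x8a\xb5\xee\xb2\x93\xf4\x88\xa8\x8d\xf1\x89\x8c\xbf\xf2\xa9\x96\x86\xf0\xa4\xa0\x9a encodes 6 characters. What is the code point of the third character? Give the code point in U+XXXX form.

U+108A0D

Offset 0: leading byte 0xE4 = 11100100 → 3-byte char #1 = E4 8A B5.
Offset 3: leading byte 0xEE = 11101110 → 3-byte char #2 = EE B2 93.
Offset 6: leading byte 0xF4 = 11110100 → 4-byte char #3 = F4 88 A8 8D.
Leading byte 0xF4 = 11110100 matches 11110xxx → 4-byte sequence.
Byte 1: 0xF4 = 11110100, payload 100 (3 bits).
Byte 2: 0x88 = 10001000 (10xxxxxx ✓), payload 001000.
Byte 3: 0xA8 = 10101000 (10xxxxxx ✓), payload 101000.
Byte 4: 0x8D = 10001101 (10xxxxxx ✓), payload 001101.
Concatenate: 100001000101000001101 = 0x108A0D (21 bits → U+108A0D).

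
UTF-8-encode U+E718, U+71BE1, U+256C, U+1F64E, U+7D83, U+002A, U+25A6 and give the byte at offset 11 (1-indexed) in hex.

1-indexed offset 11 is 0-indexed offset 10.
U+E718 → 3-byte form EE 9C 98 at offsets 0–2.
U+71BE1 → 4-byte form F1 B1 AF A1 at offsets 3–6.
U+256C → 3-byte form E2 95 AC at offsets 7–9.
U+1F64E → 4-byte form F0 9F 99 8E at offsets 10–13.
Offset 10 falls in char 4's range; it's byte 1 of F0 9F 99 8E = 0xF0.

0xF0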